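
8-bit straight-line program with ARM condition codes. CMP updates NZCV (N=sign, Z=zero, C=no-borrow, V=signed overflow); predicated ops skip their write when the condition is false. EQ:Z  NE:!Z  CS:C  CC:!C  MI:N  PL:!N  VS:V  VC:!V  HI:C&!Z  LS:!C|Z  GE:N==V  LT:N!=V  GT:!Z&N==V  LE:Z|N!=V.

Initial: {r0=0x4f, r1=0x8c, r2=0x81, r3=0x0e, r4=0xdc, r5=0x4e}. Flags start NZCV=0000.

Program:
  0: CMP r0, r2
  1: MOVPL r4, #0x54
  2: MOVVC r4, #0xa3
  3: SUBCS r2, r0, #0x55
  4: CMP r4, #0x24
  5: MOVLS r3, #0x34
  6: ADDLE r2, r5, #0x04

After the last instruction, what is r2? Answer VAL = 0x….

[0] flags=1001 → (cmp)
[1] flags=1001 PL?F → skip
[2] flags=1001 VC?F → skip
[3] flags=1001 CS?F → skip
[4] flags=1010 → (cmp)
[5] flags=1010 LS?F → skip
[6] flags=1010 LE?T → r2=0x52

VAL = 0x52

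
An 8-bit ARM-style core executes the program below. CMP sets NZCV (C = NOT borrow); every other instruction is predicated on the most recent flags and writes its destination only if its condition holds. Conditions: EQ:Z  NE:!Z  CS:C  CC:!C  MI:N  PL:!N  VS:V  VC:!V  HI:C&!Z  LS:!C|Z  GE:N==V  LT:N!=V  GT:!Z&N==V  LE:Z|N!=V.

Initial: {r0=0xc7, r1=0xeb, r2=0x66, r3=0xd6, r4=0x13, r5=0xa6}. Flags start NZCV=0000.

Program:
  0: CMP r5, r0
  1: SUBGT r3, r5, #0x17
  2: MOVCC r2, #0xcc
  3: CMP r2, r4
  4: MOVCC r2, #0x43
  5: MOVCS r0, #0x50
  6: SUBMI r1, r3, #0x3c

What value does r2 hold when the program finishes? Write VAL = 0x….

VAL = 0xcc

0: ✓ CMP  NZCV=1000
1: · SUBGT
2: ✓ MOVCC  r2←0xcc
3: ✓ CMP  NZCV=1010
4: · MOVCC
5: ✓ MOVCS  r0←0x50
6: ✓ SUBMI  r1←0x9a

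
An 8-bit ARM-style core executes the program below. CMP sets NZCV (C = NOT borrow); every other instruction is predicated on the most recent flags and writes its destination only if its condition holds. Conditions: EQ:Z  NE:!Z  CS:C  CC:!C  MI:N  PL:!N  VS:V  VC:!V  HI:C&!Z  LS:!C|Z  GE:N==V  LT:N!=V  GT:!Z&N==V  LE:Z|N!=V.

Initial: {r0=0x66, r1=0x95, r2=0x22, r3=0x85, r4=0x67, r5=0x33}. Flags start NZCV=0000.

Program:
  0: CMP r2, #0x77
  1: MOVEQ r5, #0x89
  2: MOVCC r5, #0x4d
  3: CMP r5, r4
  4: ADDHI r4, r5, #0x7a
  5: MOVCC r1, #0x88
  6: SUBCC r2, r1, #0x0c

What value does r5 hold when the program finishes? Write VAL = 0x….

VAL = 0x4d

[0] flags=1000 → (cmp)
[1] flags=1000 EQ?F → skip
[2] flags=1000 CC?T → r5=0x4d
[3] flags=1000 → (cmp)
[4] flags=1000 HI?F → skip
[5] flags=1000 CC?T → r1=0x88
[6] flags=1000 CC?T → r2=0x7c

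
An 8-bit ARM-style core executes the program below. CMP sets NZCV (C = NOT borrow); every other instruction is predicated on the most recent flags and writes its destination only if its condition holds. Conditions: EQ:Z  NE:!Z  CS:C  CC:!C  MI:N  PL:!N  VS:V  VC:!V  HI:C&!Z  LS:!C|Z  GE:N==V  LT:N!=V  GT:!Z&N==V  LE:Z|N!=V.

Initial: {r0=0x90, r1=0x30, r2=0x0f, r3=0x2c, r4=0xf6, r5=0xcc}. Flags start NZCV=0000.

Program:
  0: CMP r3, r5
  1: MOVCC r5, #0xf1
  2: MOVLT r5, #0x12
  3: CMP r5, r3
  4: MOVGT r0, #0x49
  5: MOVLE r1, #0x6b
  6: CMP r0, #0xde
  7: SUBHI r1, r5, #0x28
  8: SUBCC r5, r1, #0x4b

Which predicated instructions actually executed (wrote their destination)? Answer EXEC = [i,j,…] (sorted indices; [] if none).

EXEC = [1,5,8]

0: ✓ CMP  NZCV=0000
1: ✓ MOVCC  r5←0xf1
2: · MOVLT
3: ✓ CMP  NZCV=1010
4: · MOVGT
5: ✓ MOVLE  r1←0x6b
6: ✓ CMP  NZCV=1000
7: · SUBHI
8: ✓ SUBCC  r5←0x20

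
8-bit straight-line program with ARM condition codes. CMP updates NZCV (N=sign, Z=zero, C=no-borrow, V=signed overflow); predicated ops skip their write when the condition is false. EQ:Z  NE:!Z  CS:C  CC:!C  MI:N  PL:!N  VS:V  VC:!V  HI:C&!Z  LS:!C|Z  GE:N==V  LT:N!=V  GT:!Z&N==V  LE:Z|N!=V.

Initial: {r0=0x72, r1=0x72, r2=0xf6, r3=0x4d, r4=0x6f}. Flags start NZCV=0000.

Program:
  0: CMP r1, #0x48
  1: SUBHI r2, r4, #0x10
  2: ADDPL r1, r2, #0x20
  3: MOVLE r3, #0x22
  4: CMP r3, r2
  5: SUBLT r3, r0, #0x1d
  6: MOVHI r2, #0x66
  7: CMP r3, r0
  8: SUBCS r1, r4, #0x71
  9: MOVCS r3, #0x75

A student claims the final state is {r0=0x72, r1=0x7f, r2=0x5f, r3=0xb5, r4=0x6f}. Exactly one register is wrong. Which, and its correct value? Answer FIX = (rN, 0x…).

FIX = (r3, 0x55)

[0] flags=0010 → (cmp)
[1] flags=0010 HI?T → r2=0x5f
[2] flags=0010 PL?T → r1=0x7f
[3] flags=0010 LE?F → skip
[4] flags=1000 → (cmp)
[5] flags=1000 LT?T → r3=0x55
[6] flags=1000 HI?F → skip
[7] flags=1000 → (cmp)
[8] flags=1000 CS?F → skip
[9] flags=1000 CS?F → skip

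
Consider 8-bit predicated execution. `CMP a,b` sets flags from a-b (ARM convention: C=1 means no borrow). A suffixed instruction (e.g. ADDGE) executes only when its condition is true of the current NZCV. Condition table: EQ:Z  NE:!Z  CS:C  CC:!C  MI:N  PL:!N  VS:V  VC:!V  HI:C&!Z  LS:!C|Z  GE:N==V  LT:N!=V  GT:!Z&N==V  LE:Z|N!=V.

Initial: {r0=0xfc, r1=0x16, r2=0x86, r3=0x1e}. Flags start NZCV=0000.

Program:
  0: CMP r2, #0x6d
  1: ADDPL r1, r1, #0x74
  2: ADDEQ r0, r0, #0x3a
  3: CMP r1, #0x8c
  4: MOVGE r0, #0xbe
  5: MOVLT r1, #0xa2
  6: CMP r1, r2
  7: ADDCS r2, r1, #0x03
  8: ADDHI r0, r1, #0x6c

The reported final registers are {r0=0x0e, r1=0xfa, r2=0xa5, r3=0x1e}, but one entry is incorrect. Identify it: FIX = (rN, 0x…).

[0] flags=0011 → (cmp)
[1] flags=0011 PL?T → r1=0x8a
[2] flags=0011 EQ?F → skip
[3] flags=1000 → (cmp)
[4] flags=1000 GE?F → skip
[5] flags=1000 LT?T → r1=0xa2
[6] flags=0010 → (cmp)
[7] flags=0010 CS?T → r2=0xa5
[8] flags=0010 HI?T → r0=0x0e

FIX = (r1, 0xa2)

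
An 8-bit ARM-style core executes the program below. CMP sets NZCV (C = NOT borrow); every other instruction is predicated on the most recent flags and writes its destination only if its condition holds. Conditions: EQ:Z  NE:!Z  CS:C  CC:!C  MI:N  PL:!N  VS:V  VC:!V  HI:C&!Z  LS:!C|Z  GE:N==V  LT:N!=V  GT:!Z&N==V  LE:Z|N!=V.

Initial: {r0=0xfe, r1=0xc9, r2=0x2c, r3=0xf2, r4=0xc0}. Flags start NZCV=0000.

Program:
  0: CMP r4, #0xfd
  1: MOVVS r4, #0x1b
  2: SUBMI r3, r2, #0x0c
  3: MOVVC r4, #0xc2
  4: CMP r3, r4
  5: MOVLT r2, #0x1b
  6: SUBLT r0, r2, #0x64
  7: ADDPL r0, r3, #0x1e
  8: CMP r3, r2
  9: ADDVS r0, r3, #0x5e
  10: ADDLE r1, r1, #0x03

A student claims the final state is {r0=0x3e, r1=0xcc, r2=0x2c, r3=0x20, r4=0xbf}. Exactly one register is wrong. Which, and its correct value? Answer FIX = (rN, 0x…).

FIX = (r4, 0xc2)

[0] flags=1000 → (cmp)
[1] flags=1000 VS?F → skip
[2] flags=1000 MI?T → r3=0x20
[3] flags=1000 VC?T → r4=0xc2
[4] flags=0000 → (cmp)
[5] flags=0000 LT?F → skip
[6] flags=0000 LT?F → skip
[7] flags=0000 PL?T → r0=0x3e
[8] flags=1000 → (cmp)
[9] flags=1000 VS?F → skip
[10] flags=1000 LE?T → r1=0xcc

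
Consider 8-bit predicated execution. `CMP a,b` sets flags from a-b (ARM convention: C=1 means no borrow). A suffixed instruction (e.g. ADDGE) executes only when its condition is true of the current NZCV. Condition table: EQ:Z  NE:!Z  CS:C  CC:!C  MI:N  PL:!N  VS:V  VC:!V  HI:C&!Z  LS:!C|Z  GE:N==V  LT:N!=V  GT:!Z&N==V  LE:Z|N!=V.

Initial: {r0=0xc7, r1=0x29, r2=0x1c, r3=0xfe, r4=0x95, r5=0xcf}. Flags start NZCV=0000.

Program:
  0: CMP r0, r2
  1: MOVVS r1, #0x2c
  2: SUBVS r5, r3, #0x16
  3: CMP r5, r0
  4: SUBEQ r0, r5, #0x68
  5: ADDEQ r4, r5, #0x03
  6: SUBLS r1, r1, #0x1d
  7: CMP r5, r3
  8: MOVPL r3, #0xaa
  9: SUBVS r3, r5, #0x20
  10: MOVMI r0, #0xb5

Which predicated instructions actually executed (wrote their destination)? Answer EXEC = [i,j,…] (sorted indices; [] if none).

EXEC = [10]

[0] flags=1010 → (cmp)
[1] flags=1010 VS?F → skip
[2] flags=1010 VS?F → skip
[3] flags=0010 → (cmp)
[4] flags=0010 EQ?F → skip
[5] flags=0010 EQ?F → skip
[6] flags=0010 LS?F → skip
[7] flags=1000 → (cmp)
[8] flags=1000 PL?F → skip
[9] flags=1000 VS?F → skip
[10] flags=1000 MI?T → r0=0xb5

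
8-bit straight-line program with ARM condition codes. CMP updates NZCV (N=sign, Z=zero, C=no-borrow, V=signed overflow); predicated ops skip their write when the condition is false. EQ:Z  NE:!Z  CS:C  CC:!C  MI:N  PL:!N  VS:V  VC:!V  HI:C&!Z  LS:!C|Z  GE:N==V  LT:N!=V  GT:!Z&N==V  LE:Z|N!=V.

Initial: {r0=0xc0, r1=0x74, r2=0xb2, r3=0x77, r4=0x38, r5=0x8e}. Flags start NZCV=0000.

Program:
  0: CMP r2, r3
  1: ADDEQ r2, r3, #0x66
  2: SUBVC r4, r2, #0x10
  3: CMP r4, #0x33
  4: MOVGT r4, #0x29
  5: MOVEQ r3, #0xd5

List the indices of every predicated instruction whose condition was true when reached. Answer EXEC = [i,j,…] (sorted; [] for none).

EXEC = [4]

[0] flags=0011 → (cmp)
[1] flags=0011 EQ?F → skip
[2] flags=0011 VC?F → skip
[3] flags=0010 → (cmp)
[4] flags=0010 GT?T → r4=0x29
[5] flags=0010 EQ?F → skip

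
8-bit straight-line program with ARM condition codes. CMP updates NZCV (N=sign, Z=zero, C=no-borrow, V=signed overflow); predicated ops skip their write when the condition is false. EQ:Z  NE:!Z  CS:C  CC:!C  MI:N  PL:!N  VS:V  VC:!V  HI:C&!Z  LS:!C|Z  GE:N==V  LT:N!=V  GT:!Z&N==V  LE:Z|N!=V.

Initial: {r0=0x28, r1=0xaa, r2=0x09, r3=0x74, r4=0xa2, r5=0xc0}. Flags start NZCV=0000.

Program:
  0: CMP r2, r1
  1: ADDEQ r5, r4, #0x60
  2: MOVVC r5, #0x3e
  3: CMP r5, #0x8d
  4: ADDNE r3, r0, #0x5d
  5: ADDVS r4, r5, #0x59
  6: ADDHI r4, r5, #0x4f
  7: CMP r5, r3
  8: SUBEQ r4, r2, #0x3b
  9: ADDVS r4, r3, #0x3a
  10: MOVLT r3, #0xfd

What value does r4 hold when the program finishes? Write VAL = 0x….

[0] flags=0000 → (cmp)
[1] flags=0000 EQ?F → skip
[2] flags=0000 VC?T → r5=0x3e
[3] flags=1001 → (cmp)
[4] flags=1001 NE?T → r3=0x85
[5] flags=1001 VS?T → r4=0x97
[6] flags=1001 HI?F → skip
[7] flags=1001 → (cmp)
[8] flags=1001 EQ?F → skip
[9] flags=1001 VS?T → r4=0xbf
[10] flags=1001 LT?F → skip

VAL = 0xbf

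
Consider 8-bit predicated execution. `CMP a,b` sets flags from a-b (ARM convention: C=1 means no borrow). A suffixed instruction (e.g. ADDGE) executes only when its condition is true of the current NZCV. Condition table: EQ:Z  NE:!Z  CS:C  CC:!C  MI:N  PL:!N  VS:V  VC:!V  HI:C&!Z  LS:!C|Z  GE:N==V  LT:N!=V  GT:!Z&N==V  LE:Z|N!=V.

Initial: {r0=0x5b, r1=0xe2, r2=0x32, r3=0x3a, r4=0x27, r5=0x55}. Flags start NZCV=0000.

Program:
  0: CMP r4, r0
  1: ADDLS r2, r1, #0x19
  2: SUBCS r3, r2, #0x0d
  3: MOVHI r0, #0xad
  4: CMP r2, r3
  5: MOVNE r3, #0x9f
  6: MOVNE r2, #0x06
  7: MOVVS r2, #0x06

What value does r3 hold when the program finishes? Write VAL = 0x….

[0] flags=1000 → (cmp)
[1] flags=1000 LS?T → r2=0xfb
[2] flags=1000 CS?F → skip
[3] flags=1000 HI?F → skip
[4] flags=1010 → (cmp)
[5] flags=1010 NE?T → r3=0x9f
[6] flags=1010 NE?T → r2=0x06
[7] flags=1010 VS?F → skip

VAL = 0x9f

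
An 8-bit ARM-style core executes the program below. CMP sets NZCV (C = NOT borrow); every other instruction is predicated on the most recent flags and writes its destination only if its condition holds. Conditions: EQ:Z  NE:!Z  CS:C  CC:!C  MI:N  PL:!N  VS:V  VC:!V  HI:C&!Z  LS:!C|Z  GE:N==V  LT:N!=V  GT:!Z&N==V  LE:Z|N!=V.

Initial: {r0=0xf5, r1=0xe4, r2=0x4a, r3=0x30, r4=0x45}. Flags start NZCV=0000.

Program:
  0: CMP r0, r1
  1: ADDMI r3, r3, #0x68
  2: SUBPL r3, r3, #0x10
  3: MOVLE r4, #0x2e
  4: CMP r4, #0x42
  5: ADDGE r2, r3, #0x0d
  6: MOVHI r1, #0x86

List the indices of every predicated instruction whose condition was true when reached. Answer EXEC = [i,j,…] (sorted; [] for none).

EXEC = [2,5,6]

[0] flags=0010 → (cmp)
[1] flags=0010 MI?F → skip
[2] flags=0010 PL?T → r3=0x20
[3] flags=0010 LE?F → skip
[4] flags=0010 → (cmp)
[5] flags=0010 GE?T → r2=0x2d
[6] flags=0010 HI?T → r1=0x86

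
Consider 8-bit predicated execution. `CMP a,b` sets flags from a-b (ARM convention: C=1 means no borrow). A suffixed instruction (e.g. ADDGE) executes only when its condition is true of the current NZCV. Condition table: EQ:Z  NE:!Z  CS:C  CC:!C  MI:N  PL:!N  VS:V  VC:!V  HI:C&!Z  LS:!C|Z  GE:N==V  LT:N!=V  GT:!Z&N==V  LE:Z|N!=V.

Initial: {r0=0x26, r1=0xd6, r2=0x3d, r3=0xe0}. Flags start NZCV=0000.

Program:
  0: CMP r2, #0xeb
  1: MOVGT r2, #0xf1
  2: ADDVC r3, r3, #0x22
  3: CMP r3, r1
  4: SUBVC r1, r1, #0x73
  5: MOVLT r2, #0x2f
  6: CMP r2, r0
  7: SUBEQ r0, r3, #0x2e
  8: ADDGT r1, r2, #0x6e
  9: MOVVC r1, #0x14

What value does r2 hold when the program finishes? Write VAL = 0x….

[0] flags=0000 → (cmp)
[1] flags=0000 GT?T → r2=0xf1
[2] flags=0000 VC?T → r3=0x02
[3] flags=0000 → (cmp)
[4] flags=0000 VC?T → r1=0x63
[5] flags=0000 LT?F → skip
[6] flags=1010 → (cmp)
[7] flags=1010 EQ?F → skip
[8] flags=1010 GT?F → skip
[9] flags=1010 VC?T → r1=0x14

VAL = 0xf1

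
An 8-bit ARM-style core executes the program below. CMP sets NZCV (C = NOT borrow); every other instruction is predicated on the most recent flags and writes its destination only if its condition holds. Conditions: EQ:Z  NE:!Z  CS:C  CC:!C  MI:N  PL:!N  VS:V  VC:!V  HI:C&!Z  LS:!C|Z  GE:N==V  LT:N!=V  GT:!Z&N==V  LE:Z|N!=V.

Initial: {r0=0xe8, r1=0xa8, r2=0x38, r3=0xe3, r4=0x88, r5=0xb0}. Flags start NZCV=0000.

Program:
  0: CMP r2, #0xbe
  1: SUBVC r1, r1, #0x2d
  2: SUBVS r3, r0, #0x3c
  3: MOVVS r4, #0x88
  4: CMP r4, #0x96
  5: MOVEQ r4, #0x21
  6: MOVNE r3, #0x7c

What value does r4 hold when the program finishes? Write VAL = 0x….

VAL = 0x88

0: ✓ CMP  NZCV=0000
1: ✓ SUBVC  r1←0x7b
2: · SUBVS
3: · MOVVS
4: ✓ CMP  NZCV=1000
5: · MOVEQ
6: ✓ MOVNE  r3←0x7c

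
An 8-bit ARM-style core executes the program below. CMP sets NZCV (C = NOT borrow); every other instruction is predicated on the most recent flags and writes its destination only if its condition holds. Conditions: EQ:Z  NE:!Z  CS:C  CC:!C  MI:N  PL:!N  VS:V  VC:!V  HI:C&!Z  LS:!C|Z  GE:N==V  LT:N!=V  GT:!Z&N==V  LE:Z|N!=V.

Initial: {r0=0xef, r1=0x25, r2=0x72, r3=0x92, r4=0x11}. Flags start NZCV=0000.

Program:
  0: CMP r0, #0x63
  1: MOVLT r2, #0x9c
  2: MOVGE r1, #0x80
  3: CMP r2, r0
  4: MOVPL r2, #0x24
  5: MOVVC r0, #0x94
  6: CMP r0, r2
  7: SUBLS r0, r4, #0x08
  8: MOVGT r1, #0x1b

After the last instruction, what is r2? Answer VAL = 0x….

0: ✓ CMP  NZCV=1010
1: ✓ MOVLT  r2←0x9c
2: · MOVGE
3: ✓ CMP  NZCV=1000
4: · MOVPL
5: ✓ MOVVC  r0←0x94
6: ✓ CMP  NZCV=1000
7: ✓ SUBLS  r0←0x09
8: · MOVGT

VAL = 0x9c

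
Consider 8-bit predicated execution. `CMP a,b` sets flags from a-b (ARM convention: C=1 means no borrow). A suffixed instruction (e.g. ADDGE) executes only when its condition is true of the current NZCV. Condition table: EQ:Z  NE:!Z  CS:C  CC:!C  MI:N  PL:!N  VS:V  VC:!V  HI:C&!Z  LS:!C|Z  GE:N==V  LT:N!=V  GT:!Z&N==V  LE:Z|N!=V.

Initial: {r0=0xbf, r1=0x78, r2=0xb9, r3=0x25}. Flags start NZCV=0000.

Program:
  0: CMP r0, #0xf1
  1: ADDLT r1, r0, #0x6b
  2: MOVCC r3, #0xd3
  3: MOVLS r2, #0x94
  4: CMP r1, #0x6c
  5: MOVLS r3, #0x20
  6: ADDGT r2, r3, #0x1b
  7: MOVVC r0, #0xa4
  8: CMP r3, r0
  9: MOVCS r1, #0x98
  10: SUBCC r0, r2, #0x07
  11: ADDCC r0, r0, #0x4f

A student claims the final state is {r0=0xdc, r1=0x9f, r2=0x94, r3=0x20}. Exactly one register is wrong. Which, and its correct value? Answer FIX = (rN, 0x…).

FIX = (r1, 0x2a)

[0] flags=1000 → (cmp)
[1] flags=1000 LT?T → r1=0x2a
[2] flags=1000 CC?T → r3=0xd3
[3] flags=1000 LS?T → r2=0x94
[4] flags=1000 → (cmp)
[5] flags=1000 LS?T → r3=0x20
[6] flags=1000 GT?F → skip
[7] flags=1000 VC?T → r0=0xa4
[8] flags=0000 → (cmp)
[9] flags=0000 CS?F → skip
[10] flags=0000 CC?T → r0=0x8d
[11] flags=0000 CC?T → r0=0xdc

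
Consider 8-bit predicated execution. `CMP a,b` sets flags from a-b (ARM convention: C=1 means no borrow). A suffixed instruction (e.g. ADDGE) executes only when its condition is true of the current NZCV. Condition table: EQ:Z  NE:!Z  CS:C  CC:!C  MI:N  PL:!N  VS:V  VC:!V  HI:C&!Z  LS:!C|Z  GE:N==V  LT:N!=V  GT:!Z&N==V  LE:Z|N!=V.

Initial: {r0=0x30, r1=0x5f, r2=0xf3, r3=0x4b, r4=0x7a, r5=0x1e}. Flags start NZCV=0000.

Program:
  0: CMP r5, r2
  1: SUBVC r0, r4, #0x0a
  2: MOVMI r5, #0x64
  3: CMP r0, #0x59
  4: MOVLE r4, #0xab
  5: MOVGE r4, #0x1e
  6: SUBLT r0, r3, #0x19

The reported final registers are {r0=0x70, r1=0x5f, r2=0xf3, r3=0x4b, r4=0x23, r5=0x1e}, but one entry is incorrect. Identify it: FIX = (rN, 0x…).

FIX = (r4, 0x1e)

[0] flags=0000 → (cmp)
[1] flags=0000 VC?T → r0=0x70
[2] flags=0000 MI?F → skip
[3] flags=0010 → (cmp)
[4] flags=0010 LE?F → skip
[5] flags=0010 GE?T → r4=0x1e
[6] flags=0010 LT?F → skip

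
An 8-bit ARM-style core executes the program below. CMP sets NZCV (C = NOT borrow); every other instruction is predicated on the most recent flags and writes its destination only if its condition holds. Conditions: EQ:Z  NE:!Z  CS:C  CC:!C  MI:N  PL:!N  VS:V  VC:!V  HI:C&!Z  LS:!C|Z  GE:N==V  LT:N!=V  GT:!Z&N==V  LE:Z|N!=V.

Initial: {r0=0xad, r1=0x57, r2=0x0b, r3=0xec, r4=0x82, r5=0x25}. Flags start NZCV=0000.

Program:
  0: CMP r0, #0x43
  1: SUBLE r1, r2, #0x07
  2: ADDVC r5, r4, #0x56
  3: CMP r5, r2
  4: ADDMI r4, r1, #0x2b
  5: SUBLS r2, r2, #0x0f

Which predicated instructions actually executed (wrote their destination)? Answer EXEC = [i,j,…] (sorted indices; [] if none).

[0] flags=0011 → (cmp)
[1] flags=0011 LE?T → r1=0x04
[2] flags=0011 VC?F → skip
[3] flags=0010 → (cmp)
[4] flags=0010 MI?F → skip
[5] flags=0010 LS?F → skip

EXEC = [1]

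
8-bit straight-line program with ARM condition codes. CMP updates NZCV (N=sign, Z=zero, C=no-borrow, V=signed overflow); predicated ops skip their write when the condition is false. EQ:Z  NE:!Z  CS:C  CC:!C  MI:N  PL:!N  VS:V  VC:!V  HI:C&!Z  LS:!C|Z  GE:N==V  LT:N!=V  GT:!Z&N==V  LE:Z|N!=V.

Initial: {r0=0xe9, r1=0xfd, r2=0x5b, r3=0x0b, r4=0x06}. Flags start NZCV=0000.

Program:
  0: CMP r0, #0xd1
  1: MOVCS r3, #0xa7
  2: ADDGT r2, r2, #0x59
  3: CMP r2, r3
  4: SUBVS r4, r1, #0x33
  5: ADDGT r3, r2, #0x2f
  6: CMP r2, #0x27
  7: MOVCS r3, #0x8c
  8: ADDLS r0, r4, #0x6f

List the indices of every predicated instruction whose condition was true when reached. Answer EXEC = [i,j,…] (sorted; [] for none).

0: ✓ CMP  NZCV=0010
1: ✓ MOVCS  r3←0xa7
2: ✓ ADDGT  r2←0xb4
3: ✓ CMP  NZCV=0010
4: · SUBVS
5: ✓ ADDGT  r3←0xe3
6: ✓ CMP  NZCV=1010
7: ✓ MOVCS  r3←0x8c
8: · ADDLS

EXEC = [1,2,5,7]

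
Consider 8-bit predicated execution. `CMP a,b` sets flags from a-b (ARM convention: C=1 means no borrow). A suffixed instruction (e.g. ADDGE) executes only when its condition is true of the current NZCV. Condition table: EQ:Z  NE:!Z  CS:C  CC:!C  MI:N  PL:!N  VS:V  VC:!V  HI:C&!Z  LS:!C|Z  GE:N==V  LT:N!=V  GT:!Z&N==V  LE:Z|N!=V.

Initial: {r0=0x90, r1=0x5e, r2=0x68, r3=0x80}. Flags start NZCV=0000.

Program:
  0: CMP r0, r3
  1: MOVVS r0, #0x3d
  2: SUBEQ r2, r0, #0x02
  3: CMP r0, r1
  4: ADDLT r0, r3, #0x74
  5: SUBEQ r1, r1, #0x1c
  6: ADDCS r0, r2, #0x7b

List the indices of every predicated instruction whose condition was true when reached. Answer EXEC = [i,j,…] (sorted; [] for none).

EXEC = [4,6]

0: ✓ CMP  NZCV=0010
1: · MOVVS
2: · SUBEQ
3: ✓ CMP  NZCV=0011
4: ✓ ADDLT  r0←0xf4
5: · SUBEQ
6: ✓ ADDCS  r0←0xe3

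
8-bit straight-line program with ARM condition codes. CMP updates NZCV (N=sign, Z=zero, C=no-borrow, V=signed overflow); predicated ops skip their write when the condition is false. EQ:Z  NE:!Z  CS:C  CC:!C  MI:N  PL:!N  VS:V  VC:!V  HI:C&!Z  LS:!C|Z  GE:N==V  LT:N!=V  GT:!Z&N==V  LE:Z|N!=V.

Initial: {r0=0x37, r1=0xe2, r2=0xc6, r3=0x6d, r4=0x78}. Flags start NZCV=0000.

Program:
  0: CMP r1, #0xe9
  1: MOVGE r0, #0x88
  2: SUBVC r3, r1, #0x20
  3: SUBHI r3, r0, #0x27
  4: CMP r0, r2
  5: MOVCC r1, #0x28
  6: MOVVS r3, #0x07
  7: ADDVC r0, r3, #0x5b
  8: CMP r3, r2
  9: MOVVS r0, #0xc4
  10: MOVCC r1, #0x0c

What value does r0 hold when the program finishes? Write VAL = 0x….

0: ✓ CMP  NZCV=1000
1: · MOVGE
2: ✓ SUBVC  r3←0xc2
3: · SUBHI
4: ✓ CMP  NZCV=0000
5: ✓ MOVCC  r1←0x28
6: · MOVVS
7: ✓ ADDVC  r0←0x1d
8: ✓ CMP  NZCV=1000
9: · MOVVS
10: ✓ MOVCC  r1←0x0c

VAL = 0x1d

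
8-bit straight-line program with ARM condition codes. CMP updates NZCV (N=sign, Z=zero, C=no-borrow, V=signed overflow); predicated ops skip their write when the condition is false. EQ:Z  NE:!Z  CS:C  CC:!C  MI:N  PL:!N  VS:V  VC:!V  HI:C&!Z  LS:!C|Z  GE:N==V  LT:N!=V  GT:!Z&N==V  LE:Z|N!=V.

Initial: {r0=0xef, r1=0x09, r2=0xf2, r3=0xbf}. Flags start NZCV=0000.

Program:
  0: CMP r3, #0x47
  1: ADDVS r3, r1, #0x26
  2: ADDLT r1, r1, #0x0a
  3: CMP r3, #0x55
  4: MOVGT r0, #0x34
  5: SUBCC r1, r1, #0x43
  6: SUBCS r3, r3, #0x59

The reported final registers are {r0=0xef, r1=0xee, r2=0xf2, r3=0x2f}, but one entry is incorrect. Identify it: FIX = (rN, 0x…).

0: ✓ CMP  NZCV=0011
1: ✓ ADDVS  r3←0x2f
2: ✓ ADDLT  r1←0x13
3: ✓ CMP  NZCV=1000
4: · MOVGT
5: ✓ SUBCC  r1←0xd0
6: · SUBCS

FIX = (r1, 0xd0)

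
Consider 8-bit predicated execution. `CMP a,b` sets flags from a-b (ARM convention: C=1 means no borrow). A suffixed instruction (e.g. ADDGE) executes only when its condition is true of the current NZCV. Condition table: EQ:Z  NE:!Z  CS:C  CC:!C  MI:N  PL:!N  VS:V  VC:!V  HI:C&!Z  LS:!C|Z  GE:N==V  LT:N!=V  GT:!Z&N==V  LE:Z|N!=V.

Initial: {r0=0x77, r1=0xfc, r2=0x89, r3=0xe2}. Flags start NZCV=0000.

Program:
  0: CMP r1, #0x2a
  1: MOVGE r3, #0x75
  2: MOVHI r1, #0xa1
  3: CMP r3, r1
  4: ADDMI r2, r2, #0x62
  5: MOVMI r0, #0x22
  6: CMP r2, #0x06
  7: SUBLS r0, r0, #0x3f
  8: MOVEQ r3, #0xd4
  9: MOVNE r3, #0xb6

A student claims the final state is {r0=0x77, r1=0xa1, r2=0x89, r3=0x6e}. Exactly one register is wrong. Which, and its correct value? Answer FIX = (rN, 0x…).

[0] flags=1010 → (cmp)
[1] flags=1010 GE?F → skip
[2] flags=1010 HI?T → r1=0xa1
[3] flags=0010 → (cmp)
[4] flags=0010 MI?F → skip
[5] flags=0010 MI?F → skip
[6] flags=1010 → (cmp)
[7] flags=1010 LS?F → skip
[8] flags=1010 EQ?F → skip
[9] flags=1010 NE?T → r3=0xb6

FIX = (r3, 0xb6)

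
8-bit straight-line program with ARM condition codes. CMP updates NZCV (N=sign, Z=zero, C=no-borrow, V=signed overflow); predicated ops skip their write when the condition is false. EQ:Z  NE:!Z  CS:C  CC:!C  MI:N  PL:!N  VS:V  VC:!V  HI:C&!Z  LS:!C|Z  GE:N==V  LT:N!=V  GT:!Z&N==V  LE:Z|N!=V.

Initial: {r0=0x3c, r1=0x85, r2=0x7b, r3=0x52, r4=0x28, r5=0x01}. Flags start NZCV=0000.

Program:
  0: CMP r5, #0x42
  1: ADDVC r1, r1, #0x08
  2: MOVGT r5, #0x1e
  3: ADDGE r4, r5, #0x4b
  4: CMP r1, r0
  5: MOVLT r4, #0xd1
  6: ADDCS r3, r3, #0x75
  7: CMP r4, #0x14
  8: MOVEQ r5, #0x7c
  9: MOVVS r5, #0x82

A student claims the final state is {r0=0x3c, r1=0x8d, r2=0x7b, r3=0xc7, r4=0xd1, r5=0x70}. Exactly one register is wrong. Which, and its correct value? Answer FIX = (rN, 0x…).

0: ✓ CMP  NZCV=1000
1: ✓ ADDVC  r1←0x8d
2: · MOVGT
3: · ADDGE
4: ✓ CMP  NZCV=0011
5: ✓ MOVLT  r4←0xd1
6: ✓ ADDCS  r3←0xc7
7: ✓ CMP  NZCV=1010
8: · MOVEQ
9: · MOVVS

FIX = (r5, 0x01)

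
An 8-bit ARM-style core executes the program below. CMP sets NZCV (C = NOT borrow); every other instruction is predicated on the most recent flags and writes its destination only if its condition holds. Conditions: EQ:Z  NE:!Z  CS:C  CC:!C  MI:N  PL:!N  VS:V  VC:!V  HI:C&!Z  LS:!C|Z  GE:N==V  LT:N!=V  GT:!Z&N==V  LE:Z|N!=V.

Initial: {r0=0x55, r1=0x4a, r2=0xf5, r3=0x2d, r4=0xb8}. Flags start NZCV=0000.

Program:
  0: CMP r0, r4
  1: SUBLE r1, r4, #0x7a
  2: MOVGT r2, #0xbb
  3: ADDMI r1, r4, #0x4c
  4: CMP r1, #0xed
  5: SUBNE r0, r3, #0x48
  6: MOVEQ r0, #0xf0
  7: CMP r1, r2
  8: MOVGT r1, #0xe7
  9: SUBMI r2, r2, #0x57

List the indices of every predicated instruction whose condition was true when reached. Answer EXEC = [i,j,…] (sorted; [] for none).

0: ✓ CMP  NZCV=1001
1: · SUBLE
2: ✓ MOVGT  r2←0xbb
3: ✓ ADDMI  r1←0x04
4: ✓ CMP  NZCV=0000
5: ✓ SUBNE  r0←0xe5
6: · MOVEQ
7: ✓ CMP  NZCV=0000
8: ✓ MOVGT  r1←0xe7
9: · SUBMI

EXEC = [2,3,5,8]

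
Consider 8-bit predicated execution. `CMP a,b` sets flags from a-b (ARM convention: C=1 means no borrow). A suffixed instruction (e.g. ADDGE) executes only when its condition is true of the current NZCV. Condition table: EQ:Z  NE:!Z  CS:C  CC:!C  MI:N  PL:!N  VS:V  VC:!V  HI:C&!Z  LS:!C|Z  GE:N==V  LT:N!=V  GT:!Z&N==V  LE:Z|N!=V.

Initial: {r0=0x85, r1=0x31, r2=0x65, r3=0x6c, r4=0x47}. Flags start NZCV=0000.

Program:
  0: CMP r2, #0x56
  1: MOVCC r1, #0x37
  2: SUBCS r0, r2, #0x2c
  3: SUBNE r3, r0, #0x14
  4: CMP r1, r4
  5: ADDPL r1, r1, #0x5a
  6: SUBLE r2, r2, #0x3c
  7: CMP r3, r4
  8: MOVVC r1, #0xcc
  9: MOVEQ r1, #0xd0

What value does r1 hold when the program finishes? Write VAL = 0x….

VAL = 0xcc

0: ✓ CMP  NZCV=0010
1: · MOVCC
2: ✓ SUBCS  r0←0x39
3: ✓ SUBNE  r3←0x25
4: ✓ CMP  NZCV=1000
5: · ADDPL
6: ✓ SUBLE  r2←0x29
7: ✓ CMP  NZCV=1000
8: ✓ MOVVC  r1←0xcc
9: · MOVEQ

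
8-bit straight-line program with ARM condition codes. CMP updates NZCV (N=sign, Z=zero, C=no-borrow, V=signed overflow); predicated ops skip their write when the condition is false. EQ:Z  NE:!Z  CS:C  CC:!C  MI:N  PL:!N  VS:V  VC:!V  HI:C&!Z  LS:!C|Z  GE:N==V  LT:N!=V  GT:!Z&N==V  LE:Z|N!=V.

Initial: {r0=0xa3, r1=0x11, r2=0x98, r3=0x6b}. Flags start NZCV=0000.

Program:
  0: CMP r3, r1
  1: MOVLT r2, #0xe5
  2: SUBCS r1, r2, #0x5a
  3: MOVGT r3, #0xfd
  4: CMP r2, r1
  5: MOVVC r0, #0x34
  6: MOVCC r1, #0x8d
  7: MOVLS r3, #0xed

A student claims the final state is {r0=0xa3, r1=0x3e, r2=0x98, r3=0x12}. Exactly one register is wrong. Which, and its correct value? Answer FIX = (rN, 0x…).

FIX = (r3, 0xfd)

[0] flags=0010 → (cmp)
[1] flags=0010 LT?F → skip
[2] flags=0010 CS?T → r1=0x3e
[3] flags=0010 GT?T → r3=0xfd
[4] flags=0011 → (cmp)
[5] flags=0011 VC?F → skip
[6] flags=0011 CC?F → skip
[7] flags=0011 LS?F → skip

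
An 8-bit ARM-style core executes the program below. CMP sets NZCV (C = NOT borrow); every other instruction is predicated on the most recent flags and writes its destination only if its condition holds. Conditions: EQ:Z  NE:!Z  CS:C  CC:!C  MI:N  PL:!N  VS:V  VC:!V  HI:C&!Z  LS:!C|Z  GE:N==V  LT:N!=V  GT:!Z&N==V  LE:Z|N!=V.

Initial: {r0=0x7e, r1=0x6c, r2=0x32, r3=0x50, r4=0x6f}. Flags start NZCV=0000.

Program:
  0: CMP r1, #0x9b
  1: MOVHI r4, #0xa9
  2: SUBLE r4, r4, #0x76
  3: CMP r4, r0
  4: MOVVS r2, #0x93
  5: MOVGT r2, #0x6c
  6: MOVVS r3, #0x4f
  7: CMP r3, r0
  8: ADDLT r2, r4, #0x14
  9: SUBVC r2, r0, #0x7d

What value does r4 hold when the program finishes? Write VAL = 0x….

VAL = 0x6f

[0] flags=1001 → (cmp)
[1] flags=1001 HI?F → skip
[2] flags=1001 LE?F → skip
[3] flags=1000 → (cmp)
[4] flags=1000 VS?F → skip
[5] flags=1000 GT?F → skip
[6] flags=1000 VS?F → skip
[7] flags=1000 → (cmp)
[8] flags=1000 LT?T → r2=0x83
[9] flags=1000 VC?T → r2=0x01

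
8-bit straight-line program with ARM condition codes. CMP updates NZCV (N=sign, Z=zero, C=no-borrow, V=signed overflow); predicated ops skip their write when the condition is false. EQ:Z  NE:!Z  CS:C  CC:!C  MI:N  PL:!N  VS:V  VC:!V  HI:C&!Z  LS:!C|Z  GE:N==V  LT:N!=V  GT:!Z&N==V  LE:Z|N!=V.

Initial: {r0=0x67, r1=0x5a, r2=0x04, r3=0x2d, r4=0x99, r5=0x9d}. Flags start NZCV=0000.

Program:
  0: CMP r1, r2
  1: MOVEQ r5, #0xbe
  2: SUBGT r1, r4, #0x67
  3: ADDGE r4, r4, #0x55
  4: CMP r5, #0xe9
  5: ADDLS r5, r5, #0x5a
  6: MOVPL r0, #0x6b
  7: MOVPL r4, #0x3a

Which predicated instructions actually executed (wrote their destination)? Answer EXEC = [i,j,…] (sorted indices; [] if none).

EXEC = [2,3,5]

0: ✓ CMP  NZCV=0010
1: · MOVEQ
2: ✓ SUBGT  r1←0x32
3: ✓ ADDGE  r4←0xee
4: ✓ CMP  NZCV=1000
5: ✓ ADDLS  r5←0xf7
6: · MOVPL
7: · MOVPL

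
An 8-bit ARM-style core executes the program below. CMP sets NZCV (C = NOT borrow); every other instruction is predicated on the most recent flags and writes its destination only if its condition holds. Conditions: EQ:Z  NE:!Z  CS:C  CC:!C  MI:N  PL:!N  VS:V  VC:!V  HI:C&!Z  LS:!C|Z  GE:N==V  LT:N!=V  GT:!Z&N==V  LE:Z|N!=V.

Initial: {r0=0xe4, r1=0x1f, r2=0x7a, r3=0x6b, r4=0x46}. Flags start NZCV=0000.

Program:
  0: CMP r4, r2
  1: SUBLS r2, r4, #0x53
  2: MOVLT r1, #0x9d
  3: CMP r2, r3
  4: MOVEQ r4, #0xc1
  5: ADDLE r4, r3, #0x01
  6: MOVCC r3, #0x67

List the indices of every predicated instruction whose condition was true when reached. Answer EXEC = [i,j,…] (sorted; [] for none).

EXEC = [1,2,5]

0: ✓ CMP  NZCV=1000
1: ✓ SUBLS  r2←0xf3
2: ✓ MOVLT  r1←0x9d
3: ✓ CMP  NZCV=1010
4: · MOVEQ
5: ✓ ADDLE  r4←0x6c
6: · MOVCC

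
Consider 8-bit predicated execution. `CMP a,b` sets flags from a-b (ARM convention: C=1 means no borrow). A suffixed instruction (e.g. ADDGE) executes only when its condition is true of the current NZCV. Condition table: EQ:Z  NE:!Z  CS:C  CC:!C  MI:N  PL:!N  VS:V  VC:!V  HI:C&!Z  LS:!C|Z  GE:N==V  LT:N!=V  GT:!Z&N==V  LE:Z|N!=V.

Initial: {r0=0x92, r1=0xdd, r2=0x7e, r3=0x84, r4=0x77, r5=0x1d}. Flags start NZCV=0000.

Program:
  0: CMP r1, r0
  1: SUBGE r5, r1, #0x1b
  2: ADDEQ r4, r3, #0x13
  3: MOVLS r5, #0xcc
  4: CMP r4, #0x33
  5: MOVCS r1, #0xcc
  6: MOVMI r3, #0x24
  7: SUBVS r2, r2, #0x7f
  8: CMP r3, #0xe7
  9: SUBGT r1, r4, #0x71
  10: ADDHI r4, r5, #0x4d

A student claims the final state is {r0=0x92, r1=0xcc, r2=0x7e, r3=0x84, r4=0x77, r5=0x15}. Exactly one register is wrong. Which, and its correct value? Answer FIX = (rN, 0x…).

FIX = (r5, 0xc2)

0: ✓ CMP  NZCV=0010
1: ✓ SUBGE  r5←0xc2
2: · ADDEQ
3: · MOVLS
4: ✓ CMP  NZCV=0010
5: ✓ MOVCS  r1←0xcc
6: · MOVMI
7: · SUBVS
8: ✓ CMP  NZCV=1000
9: · SUBGT
10: · ADDHI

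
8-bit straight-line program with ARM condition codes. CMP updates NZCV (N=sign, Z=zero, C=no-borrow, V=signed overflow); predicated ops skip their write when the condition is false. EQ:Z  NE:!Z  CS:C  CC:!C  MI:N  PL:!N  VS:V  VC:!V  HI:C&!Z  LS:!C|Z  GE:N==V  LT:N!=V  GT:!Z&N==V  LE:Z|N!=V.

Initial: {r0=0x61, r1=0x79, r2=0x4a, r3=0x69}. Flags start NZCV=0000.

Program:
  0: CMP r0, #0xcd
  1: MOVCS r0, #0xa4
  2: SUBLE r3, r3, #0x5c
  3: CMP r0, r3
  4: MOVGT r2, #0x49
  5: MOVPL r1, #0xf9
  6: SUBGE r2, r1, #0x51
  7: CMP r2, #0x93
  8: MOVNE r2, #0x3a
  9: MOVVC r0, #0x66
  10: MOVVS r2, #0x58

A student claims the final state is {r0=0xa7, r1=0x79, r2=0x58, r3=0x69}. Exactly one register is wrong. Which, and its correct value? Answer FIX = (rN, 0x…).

[0] flags=1001 → (cmp)
[1] flags=1001 CS?F → skip
[2] flags=1001 LE?F → skip
[3] flags=1000 → (cmp)
[4] flags=1000 GT?F → skip
[5] flags=1000 PL?F → skip
[6] flags=1000 GE?F → skip
[7] flags=1001 → (cmp)
[8] flags=1001 NE?T → r2=0x3a
[9] flags=1001 VC?F → skip
[10] flags=1001 VS?T → r2=0x58

FIX = (r0, 0x61)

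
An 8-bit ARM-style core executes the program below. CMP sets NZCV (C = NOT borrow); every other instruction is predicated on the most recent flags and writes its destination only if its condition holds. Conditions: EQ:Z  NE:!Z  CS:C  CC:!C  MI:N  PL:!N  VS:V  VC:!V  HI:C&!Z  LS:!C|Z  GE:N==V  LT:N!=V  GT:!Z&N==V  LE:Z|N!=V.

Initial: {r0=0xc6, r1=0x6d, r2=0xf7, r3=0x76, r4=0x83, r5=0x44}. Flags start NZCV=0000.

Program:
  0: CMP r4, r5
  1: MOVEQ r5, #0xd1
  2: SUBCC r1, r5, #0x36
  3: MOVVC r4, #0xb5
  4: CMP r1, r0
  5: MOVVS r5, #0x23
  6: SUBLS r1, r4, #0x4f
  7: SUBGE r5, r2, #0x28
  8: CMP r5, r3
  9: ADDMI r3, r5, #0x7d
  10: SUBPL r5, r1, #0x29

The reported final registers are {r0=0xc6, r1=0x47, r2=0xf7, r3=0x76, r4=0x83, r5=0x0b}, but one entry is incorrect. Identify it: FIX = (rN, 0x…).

FIX = (r1, 0x34)

[0] flags=0011 → (cmp)
[1] flags=0011 EQ?F → skip
[2] flags=0011 CC?F → skip
[3] flags=0011 VC?F → skip
[4] flags=1001 → (cmp)
[5] flags=1001 VS?T → r5=0x23
[6] flags=1001 LS?T → r1=0x34
[7] flags=1001 GE?T → r5=0xcf
[8] flags=0011 → (cmp)
[9] flags=0011 MI?F → skip
[10] flags=0011 PL?T → r5=0x0b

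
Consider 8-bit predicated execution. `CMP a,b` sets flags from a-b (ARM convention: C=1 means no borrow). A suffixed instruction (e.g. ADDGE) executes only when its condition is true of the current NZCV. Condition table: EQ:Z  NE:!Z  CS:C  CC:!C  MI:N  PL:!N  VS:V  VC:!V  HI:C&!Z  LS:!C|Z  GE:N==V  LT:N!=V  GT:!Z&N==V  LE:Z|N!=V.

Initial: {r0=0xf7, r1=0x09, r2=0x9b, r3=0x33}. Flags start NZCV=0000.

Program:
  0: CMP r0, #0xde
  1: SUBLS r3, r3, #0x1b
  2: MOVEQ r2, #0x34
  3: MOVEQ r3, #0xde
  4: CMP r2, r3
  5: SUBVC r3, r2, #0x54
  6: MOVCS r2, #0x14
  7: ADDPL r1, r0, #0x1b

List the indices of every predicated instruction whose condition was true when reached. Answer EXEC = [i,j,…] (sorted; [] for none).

EXEC = [6,7]

0: ✓ CMP  NZCV=0010
1: · SUBLS
2: · MOVEQ
3: · MOVEQ
4: ✓ CMP  NZCV=0011
5: · SUBVC
6: ✓ MOVCS  r2←0x14
7: ✓ ADDPL  r1←0x12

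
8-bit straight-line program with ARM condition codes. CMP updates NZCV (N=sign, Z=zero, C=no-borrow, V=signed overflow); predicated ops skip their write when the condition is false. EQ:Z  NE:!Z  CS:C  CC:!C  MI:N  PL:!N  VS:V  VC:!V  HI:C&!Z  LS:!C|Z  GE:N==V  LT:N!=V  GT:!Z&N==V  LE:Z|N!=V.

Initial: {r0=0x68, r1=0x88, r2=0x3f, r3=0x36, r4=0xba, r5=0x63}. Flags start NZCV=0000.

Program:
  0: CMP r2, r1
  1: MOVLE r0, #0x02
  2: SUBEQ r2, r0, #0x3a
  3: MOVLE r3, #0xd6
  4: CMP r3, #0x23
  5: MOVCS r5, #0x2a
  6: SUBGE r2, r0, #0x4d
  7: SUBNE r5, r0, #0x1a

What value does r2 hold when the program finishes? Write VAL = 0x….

VAL = 0x1b

0: ✓ CMP  NZCV=1001
1: · MOVLE
2: · SUBEQ
3: · MOVLE
4: ✓ CMP  NZCV=0010
5: ✓ MOVCS  r5←0x2a
6: ✓ SUBGE  r2←0x1b
7: ✓ SUBNE  r5←0x4e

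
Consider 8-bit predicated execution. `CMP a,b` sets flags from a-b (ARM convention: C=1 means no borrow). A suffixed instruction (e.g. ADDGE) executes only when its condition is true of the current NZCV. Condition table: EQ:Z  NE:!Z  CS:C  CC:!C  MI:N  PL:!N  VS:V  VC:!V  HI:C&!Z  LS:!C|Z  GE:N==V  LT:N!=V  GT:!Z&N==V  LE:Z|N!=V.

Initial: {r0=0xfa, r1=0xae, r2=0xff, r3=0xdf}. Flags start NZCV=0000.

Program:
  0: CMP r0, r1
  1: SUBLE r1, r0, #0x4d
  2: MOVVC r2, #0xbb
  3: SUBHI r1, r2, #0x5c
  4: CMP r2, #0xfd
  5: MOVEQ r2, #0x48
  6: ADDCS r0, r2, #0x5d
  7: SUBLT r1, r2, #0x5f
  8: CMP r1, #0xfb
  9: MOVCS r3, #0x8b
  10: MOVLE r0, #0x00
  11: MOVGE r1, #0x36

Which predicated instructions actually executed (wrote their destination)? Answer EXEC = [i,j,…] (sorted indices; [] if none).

0: ✓ CMP  NZCV=0010
1: · SUBLE
2: ✓ MOVVC  r2←0xbb
3: ✓ SUBHI  r1←0x5f
4: ✓ CMP  NZCV=1000
5: · MOVEQ
6: · ADDCS
7: ✓ SUBLT  r1←0x5c
8: ✓ CMP  NZCV=0000
9: · MOVCS
10: · MOVLE
11: ✓ MOVGE  r1←0x36

EXEC = [2,3,7,11]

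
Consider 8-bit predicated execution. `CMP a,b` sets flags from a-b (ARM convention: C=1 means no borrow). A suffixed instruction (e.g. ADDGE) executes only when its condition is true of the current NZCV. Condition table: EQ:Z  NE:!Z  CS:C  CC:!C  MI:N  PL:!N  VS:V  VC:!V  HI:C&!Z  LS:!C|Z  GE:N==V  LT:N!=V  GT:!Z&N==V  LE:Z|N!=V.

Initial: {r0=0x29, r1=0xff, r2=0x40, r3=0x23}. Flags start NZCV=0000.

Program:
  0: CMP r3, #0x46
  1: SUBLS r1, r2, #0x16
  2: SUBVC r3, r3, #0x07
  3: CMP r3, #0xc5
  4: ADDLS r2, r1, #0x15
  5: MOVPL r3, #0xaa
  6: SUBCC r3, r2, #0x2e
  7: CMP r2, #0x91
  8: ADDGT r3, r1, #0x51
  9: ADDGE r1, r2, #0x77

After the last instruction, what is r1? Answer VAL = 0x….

VAL = 0xb6

[0] flags=1000 → (cmp)
[1] flags=1000 LS?T → r1=0x2a
[2] flags=1000 VC?T → r3=0x1c
[3] flags=0000 → (cmp)
[4] flags=0000 LS?T → r2=0x3f
[5] flags=0000 PL?T → r3=0xaa
[6] flags=0000 CC?T → r3=0x11
[7] flags=1001 → (cmp)
[8] flags=1001 GT?T → r3=0x7b
[9] flags=1001 GE?T → r1=0xb6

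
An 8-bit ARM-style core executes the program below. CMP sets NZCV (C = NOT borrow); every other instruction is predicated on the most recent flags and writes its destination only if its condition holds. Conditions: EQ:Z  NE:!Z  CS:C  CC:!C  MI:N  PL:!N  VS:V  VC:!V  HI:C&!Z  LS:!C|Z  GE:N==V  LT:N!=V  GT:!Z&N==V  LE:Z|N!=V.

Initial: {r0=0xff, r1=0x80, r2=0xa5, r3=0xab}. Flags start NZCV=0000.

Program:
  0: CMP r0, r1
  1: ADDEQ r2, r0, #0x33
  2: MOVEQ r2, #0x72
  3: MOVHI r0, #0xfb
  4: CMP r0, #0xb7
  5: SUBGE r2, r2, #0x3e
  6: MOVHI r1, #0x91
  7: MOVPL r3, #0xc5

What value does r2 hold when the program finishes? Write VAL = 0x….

VAL = 0x67

[0] flags=0010 → (cmp)
[1] flags=0010 EQ?F → skip
[2] flags=0010 EQ?F → skip
[3] flags=0010 HI?T → r0=0xfb
[4] flags=0010 → (cmp)
[5] flags=0010 GE?T → r2=0x67
[6] flags=0010 HI?T → r1=0x91
[7] flags=0010 PL?T → r3=0xc5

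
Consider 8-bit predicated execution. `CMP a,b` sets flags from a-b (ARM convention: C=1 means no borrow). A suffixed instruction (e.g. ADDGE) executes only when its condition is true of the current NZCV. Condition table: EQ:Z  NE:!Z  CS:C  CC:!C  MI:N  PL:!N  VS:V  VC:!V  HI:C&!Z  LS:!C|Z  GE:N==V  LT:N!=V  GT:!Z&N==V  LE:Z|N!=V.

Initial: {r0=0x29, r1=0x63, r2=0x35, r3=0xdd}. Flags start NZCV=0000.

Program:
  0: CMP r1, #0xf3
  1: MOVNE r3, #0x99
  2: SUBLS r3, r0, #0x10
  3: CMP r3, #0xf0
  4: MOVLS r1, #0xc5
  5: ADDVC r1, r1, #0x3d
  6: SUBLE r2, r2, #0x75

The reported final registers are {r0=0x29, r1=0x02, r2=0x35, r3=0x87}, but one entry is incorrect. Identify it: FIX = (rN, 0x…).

FIX = (r3, 0x19)

0: ✓ CMP  NZCV=0000
1: ✓ MOVNE  r3←0x99
2: ✓ SUBLS  r3←0x19
3: ✓ CMP  NZCV=0000
4: ✓ MOVLS  r1←0xc5
5: ✓ ADDVC  r1←0x02
6: · SUBLE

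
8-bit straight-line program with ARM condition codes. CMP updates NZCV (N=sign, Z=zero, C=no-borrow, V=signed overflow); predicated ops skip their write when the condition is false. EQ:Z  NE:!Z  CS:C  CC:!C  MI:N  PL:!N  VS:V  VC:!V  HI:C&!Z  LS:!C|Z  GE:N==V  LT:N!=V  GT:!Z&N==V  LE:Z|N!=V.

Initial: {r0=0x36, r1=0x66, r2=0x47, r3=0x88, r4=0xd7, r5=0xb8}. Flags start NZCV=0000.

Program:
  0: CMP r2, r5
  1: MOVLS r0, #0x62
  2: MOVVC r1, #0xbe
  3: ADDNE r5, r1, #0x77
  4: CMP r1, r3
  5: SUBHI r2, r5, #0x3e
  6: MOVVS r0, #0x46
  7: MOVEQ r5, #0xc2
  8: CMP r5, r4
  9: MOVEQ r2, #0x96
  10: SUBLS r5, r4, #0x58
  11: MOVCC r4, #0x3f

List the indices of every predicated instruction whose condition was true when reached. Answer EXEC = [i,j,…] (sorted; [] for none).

EXEC = [1,3,6]

[0] flags=1001 → (cmp)
[1] flags=1001 LS?T → r0=0x62
[2] flags=1001 VC?F → skip
[3] flags=1001 NE?T → r5=0xdd
[4] flags=1001 → (cmp)
[5] flags=1001 HI?F → skip
[6] flags=1001 VS?T → r0=0x46
[7] flags=1001 EQ?F → skip
[8] flags=0010 → (cmp)
[9] flags=0010 EQ?F → skip
[10] flags=0010 LS?F → skip
[11] flags=0010 CC?F → skip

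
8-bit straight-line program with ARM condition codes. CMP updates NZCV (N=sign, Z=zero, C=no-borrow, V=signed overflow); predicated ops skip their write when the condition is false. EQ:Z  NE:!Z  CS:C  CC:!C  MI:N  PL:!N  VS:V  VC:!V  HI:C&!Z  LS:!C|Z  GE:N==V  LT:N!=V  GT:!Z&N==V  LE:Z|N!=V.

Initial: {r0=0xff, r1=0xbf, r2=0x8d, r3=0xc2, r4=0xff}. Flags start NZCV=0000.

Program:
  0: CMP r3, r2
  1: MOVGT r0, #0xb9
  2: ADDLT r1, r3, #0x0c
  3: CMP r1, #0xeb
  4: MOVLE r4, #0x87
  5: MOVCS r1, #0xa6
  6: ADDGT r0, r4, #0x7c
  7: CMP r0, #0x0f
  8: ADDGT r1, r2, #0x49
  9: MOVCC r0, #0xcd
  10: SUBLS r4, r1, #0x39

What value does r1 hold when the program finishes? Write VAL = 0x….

VAL = 0xbf

[0] flags=0010 → (cmp)
[1] flags=0010 GT?T → r0=0xb9
[2] flags=0010 LT?F → skip
[3] flags=1000 → (cmp)
[4] flags=1000 LE?T → r4=0x87
[5] flags=1000 CS?F → skip
[6] flags=1000 GT?F → skip
[7] flags=1010 → (cmp)
[8] flags=1010 GT?F → skip
[9] flags=1010 CC?F → skip
[10] flags=1010 LS?F → skip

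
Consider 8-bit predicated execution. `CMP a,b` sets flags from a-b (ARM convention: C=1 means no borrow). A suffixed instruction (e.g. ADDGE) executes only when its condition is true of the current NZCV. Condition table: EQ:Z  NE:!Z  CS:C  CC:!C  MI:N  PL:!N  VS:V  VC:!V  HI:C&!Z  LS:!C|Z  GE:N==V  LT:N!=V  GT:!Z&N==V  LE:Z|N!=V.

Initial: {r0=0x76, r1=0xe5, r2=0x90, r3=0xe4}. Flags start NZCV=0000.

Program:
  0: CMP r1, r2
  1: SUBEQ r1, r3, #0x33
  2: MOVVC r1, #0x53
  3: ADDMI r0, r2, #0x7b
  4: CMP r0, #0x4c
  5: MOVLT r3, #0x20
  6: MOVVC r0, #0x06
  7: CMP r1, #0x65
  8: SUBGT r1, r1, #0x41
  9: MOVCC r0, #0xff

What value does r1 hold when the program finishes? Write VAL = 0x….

VAL = 0x53

0: ✓ CMP  NZCV=0010
1: · SUBEQ
2: ✓ MOVVC  r1←0x53
3: · ADDMI
4: ✓ CMP  NZCV=0010
5: · MOVLT
6: ✓ MOVVC  r0←0x06
7: ✓ CMP  NZCV=1000
8: · SUBGT
9: ✓ MOVCC  r0←0xff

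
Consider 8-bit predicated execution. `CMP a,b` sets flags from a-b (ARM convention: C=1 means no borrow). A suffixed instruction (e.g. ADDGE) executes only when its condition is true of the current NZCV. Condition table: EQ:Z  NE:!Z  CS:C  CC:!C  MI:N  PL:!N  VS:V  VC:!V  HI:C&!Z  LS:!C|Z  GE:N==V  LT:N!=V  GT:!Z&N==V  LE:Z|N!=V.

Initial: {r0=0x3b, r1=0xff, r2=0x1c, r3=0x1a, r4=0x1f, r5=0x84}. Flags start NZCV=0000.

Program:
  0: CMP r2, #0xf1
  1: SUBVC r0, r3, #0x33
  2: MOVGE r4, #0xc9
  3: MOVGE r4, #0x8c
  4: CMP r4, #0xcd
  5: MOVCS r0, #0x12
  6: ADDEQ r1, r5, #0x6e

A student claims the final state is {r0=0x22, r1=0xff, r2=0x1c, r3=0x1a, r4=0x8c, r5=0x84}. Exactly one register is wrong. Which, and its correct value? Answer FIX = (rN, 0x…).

[0] flags=0000 → (cmp)
[1] flags=0000 VC?T → r0=0xe7
[2] flags=0000 GE?T → r4=0xc9
[3] flags=0000 GE?T → r4=0x8c
[4] flags=1000 → (cmp)
[5] flags=1000 CS?F → skip
[6] flags=1000 EQ?F → skip

FIX = (r0, 0xe7)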